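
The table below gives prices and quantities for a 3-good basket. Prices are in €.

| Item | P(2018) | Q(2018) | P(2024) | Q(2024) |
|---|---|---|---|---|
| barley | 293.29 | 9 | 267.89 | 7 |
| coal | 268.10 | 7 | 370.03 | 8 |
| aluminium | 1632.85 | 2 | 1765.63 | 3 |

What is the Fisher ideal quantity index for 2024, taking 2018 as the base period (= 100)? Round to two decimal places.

Laspeyres component (base-period weights):
ΣP(2018)Q(2024) = 293.29×7 + 268.10×8 + 1632.85×3 = 2053.03 + 2144.8 + 4898.55 = 9096.38
ΣP(2018)Q(2018) = 293.29×9 + 268.10×7 + 1632.85×2 = 2639.61 + 1876.7 + 3265.7 = 7782.01
L = 9096.38 / 7782.01 × 100 = 116.8899
Paasche component (current-period weights):
ΣP(2024)Q(2024) = 267.89×7 + 370.03×8 + 1765.63×3 = 1875.23 + 2960.24 + 5296.89 = 10132.36
ΣP(2024)Q(2018) = 267.89×9 + 370.03×7 + 1765.63×2 = 2411.01 + 2590.21 + 3531.26 = 8532.48
P = 10132.36 / 8532.48 × 100 = 118.7505
Fisher = √(L × P) = √(116.8899 × 118.7505) = 117.8165

117.82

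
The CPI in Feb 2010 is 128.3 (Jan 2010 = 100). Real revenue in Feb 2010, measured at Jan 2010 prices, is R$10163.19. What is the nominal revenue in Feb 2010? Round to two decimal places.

13039.37

Nominal = Real × (Index/100) = 10163.19 × (128.3/100)
        = 10163.19 × 1.283 = 13039.3728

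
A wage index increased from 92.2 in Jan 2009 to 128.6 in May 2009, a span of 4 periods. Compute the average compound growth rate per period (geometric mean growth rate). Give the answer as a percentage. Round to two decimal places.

Growth factor = (128.6/92.2)^(1/4) = (1.394794)^(1/4) = 1.086745
Growth rate = 1.086745 − 1 = 0.086745 = 8.6745%

8.67%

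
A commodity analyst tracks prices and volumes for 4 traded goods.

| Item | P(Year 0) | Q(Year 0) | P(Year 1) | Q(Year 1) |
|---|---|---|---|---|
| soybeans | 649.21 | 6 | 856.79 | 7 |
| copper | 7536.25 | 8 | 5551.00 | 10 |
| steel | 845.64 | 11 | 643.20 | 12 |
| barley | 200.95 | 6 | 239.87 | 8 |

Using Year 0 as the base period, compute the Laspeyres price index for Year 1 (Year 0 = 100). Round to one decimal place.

77.7

Laspeyres price index uses base-period quantities as weights.
ΣP(Year 1)·Q(Year 0) = 856.79×6 + 5551.00×8 + 643.20×11 + 239.87×6 = 5140.74 + 44408 + 7075.2 + 1439.22 = 58063.16
ΣP(Year 0)·Q(Year 0) = 649.21×6 + 7536.25×8 + 845.64×11 + 200.95×6 = 3895.26 + 60290 + 9302.04 + 1205.7 = 74693
Index = 58063.16 / 74693 × 100 = 77.7357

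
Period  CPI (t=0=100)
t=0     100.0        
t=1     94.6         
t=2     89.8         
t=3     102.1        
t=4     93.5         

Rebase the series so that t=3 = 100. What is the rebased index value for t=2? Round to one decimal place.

Rebased(t=2) = 89.8 / 102.1 × 100 = 87.9530

88.0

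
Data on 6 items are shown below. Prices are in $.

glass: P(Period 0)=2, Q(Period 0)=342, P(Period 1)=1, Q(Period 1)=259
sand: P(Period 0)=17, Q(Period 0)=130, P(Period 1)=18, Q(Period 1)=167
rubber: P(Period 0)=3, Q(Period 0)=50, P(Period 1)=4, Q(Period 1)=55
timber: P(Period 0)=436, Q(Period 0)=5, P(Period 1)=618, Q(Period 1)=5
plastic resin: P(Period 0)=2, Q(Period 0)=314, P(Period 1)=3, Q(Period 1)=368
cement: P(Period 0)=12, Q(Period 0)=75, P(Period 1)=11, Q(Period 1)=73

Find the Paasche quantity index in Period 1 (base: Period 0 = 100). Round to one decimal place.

Paasche quantity index uses current-period prices as weights.
ΣP(Period 1)·Q(Period 1) = 1×259 + 18×167 + 4×55 + 618×5 + 3×368 + 11×73 = 259 + 3006 + 220 + 3090 + 1104 + 803 = 8482
ΣP(Period 1)·Q(Period 0) = 1×342 + 18×130 + 4×50 + 618×5 + 3×314 + 11×75 = 342 + 2340 + 200 + 3090 + 942 + 825 = 7739
Index = 8482 / 7739 × 100 = 109.6007

109.6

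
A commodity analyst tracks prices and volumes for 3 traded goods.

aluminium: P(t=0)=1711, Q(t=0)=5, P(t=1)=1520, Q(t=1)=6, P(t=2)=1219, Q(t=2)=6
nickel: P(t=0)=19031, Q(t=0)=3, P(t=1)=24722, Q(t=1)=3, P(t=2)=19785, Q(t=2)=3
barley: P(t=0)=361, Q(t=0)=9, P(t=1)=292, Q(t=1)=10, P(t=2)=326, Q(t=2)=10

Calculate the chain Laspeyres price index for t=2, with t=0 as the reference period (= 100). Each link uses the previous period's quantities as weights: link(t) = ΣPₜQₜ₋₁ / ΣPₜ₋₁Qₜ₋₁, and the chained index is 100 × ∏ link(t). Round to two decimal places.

99.36

Link t=0→t=1:
ΣP(t=1)Q(t=0) = 1520×5 + 24722×3 + 292×9 = 7600 + 74166 + 2628 = 84394
ΣP(t=0)Q(t=0) = 1711×5 + 19031×3 + 361×9 = 8555 + 57093 + 3249 = 68897
link = 84394/68897 = 1.224930
Link t=1→t=2:
ΣP(t=2)Q(t=1) = 1219×6 + 19785×3 + 326×10 = 7314 + 59355 + 3260 = 69929
ΣP(t=1)Q(t=1) = 1520×6 + 24722×3 + 292×10 = 9120 + 74166 + 2920 = 86206
link = 69929/86206 = 0.811185
Chained index = 100 × 1.224930 × 0.811185 = 99.3645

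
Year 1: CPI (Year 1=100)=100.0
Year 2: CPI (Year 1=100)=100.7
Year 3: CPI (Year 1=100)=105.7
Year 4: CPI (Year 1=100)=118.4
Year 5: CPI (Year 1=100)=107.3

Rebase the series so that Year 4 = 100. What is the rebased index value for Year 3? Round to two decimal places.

89.27

Rebased(Year 3) = 105.7 / 118.4 × 100 = 89.2736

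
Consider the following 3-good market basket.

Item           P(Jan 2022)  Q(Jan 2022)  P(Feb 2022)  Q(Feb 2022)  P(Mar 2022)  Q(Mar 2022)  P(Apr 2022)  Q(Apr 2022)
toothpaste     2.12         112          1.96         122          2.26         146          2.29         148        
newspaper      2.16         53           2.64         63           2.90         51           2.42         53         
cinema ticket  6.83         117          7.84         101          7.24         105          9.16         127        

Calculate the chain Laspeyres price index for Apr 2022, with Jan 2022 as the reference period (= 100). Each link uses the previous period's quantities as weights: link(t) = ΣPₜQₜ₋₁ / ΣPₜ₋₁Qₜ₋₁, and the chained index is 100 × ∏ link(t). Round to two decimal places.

126.37

Link Jan 2022→Feb 2022:
ΣP(Feb 2022)Q(Jan 2022) = 1.96×112 + 2.64×53 + 7.84×117 = 219.52 + 139.92 + 917.28 = 1276.72
ΣP(Jan 2022)Q(Jan 2022) = 2.12×112 + 2.16×53 + 6.83×117 = 237.44 + 114.48 + 799.11 = 1151.03
link = 1276.72/1151.03 = 1.109198
Link Feb 2022→Mar 2022:
ΣP(Mar 2022)Q(Feb 2022) = 2.26×122 + 2.90×63 + 7.24×101 = 275.72 + 182.7 + 731.24 = 1189.66
ΣP(Feb 2022)Q(Feb 2022) = 1.96×122 + 2.64×63 + 7.84×101 = 239.12 + 166.32 + 791.84 = 1197.28
link = 1189.66/1197.28 = 0.993636
Link Mar 2022→Apr 2022:
ΣP(Apr 2022)Q(Mar 2022) = 2.29×146 + 2.42×51 + 9.16×105 = 334.34 + 123.42 + 961.8 = 1419.56
ΣP(Mar 2022)Q(Mar 2022) = 2.26×146 + 2.90×51 + 7.24×105 = 329.96 + 147.9 + 760.2 = 1238.06
link = 1419.56/1238.06 = 1.146600
Chained index = 100 × 1.109198 × 0.993636 × 1.146600 = 126.3712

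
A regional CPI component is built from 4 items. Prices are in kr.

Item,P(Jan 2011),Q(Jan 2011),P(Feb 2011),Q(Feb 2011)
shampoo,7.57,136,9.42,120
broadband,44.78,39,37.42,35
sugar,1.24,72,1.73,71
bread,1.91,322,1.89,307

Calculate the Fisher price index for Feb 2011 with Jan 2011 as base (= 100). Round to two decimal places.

Laspeyres component (base-period weights):
ΣP(Feb 2011)Q(Jan 2011) = 9.42×136 + 37.42×39 + 1.73×72 + 1.89×322 = 1281.12 + 1459.38 + 124.56 + 608.58 = 3473.64
ΣP(Jan 2011)Q(Jan 2011) = 7.57×136 + 44.78×39 + 1.24×72 + 1.91×322 = 1029.52 + 1746.42 + 89.28 + 615.02 = 3480.24
L = 3473.64 / 3480.24 × 100 = 99.8104
Paasche component (current-period weights):
ΣP(Feb 2011)Q(Feb 2011) = 9.42×120 + 37.42×35 + 1.73×71 + 1.89×307 = 1130.4 + 1309.7 + 122.83 + 580.23 = 3143.16
ΣP(Jan 2011)Q(Feb 2011) = 7.57×120 + 44.78×35 + 1.24×71 + 1.91×307 = 908.4 + 1567.3 + 88.04 + 586.37 = 3150.11
P = 3143.16 / 3150.11 × 100 = 99.7794
Fisher = √(L × P) = √(99.8104 × 99.7794) = 99.7949

99.79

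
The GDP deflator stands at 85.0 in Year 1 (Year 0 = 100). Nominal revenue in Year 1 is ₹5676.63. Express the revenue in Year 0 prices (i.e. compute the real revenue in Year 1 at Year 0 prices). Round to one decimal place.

Real = Nominal ÷ (Index/100) = 5676.63 ÷ (85.0/100)
     = 5676.63 ÷ 0.850 = 6678.3882

6678.4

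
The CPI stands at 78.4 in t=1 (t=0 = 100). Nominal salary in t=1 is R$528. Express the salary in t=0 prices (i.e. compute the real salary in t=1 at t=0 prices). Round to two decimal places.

673.47

Real = Nominal ÷ (Index/100) = 528 ÷ (78.4/100)
     = 528 ÷ 0.784 = 673.4694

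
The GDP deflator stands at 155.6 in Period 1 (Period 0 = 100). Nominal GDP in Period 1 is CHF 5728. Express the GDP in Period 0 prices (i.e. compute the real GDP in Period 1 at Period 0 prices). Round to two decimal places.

3681.23

Real = Nominal ÷ (Index/100) = 5728 ÷ (155.6/100)
     = 5728 ÷ 1.556 = 3681.2339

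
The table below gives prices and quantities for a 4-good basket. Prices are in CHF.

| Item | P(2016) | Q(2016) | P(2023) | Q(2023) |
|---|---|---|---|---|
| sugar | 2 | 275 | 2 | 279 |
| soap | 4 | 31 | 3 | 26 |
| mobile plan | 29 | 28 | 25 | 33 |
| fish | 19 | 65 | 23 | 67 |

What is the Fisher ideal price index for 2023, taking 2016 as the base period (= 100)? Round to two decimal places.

Laspeyres component (base-period weights):
ΣP(2023)Q(2016) = 2×275 + 3×31 + 25×28 + 23×65 = 550 + 93 + 700 + 1495 = 2838
ΣP(2016)Q(2016) = 2×275 + 4×31 + 29×28 + 19×65 = 550 + 124 + 812 + 1235 = 2721
L = 2838 / 2721 × 100 = 104.2999
Paasche component (current-period weights):
ΣP(2023)Q(2023) = 2×279 + 3×26 + 25×33 + 23×67 = 558 + 78 + 825 + 1541 = 3002
ΣP(2016)Q(2023) = 2×279 + 4×26 + 29×33 + 19×67 = 558 + 104 + 957 + 1273 = 2892
P = 3002 / 2892 × 100 = 103.8036
Fisher = √(L × P) = √(104.2999 × 103.8036) = 104.0514

104.05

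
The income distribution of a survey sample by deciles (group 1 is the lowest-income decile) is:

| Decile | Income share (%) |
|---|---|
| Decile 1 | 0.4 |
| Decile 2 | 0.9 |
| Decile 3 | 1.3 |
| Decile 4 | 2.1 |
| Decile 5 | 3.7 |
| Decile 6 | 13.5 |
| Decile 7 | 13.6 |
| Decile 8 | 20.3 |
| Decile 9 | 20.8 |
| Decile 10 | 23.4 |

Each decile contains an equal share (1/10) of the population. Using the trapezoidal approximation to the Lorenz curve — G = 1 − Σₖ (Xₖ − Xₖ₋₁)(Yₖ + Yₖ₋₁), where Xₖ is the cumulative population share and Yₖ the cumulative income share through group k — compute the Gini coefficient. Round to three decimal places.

Cumulative income shares Yₖ: 0.0040, 0.0130, 0.0260, 0.0470, 0.0840, 0.2190, 0.3550, 0.5580, 0.7660, 1.0000
Σ (Xₖ−Xₖ₋₁)(Yₖ+Yₖ₋₁) = (1/10)(0.0040+0.0000) + (1/10)(0.0130+0.0040) + (1/10)(0.0260+0.0130) + (1/10)(0.0470+0.0260) + (1/10)(0.0840+0.0470) + (1/10)(0.2190+0.0840) + (1/10)(0.3550+0.2190) + (1/10)(0.5580+0.3550) + (1/10)(0.7660+0.5580) + (1/10)(1.0000+0.7660)
  = 0.0004 + 0.0017 + 0.0039 + 0.0073 + 0.0131 + 0.0303 + 0.0574 + 0.0913 + 0.1324 + 0.1766 = 0.5144
G = 1 − 0.5144 = 0.4856

0.486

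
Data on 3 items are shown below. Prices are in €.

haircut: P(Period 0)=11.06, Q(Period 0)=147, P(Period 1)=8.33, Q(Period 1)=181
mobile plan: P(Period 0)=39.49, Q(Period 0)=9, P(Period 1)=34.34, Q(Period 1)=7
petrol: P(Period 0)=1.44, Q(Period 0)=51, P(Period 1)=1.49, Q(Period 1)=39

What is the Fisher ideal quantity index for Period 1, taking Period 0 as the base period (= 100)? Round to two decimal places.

112.92

Laspeyres component (base-period weights):
ΣP(Period 0)Q(Period 1) = 11.06×181 + 39.49×7 + 1.44×39 = 2001.86 + 276.43 + 56.16 = 2334.45
ΣP(Period 0)Q(Period 0) = 11.06×147 + 39.49×9 + 1.44×51 = 1625.82 + 355.41 + 73.44 = 2054.67
L = 2334.45 / 2054.67 × 100 = 113.6168
Paasche component (current-period weights):
ΣP(Period 1)Q(Period 1) = 8.33×181 + 34.34×7 + 1.49×39 = 1507.73 + 240.38 + 58.11 = 1806.22
ΣP(Period 1)Q(Period 0) = 8.33×147 + 34.34×9 + 1.49×51 = 1224.51 + 309.06 + 75.99 = 1609.56
P = 1806.22 / 1609.56 × 100 = 112.2182
Fisher = √(L × P) = √(113.6168 × 112.2182) = 112.9154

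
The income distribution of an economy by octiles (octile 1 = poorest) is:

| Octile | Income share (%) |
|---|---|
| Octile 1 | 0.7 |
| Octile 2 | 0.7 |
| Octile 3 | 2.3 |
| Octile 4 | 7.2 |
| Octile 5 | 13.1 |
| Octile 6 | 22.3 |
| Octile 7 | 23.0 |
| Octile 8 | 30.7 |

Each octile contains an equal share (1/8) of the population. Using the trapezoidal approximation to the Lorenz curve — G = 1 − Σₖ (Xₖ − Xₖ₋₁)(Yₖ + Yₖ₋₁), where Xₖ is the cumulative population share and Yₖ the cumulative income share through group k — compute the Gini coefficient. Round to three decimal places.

Cumulative income shares Yₖ: 0.0070, 0.0140, 0.0370, 0.1090, 0.2400, 0.4630, 0.6930, 1.0000
Σ (Xₖ−Xₖ₋₁)(Yₖ+Yₖ₋₁) = (1/8)(0.0070+0.0000) + (1/8)(0.0140+0.0070) + (1/8)(0.0370+0.0140) + (1/8)(0.1090+0.0370) + (1/8)(0.2400+0.1090) + (1/8)(0.4630+0.2400) + (1/8)(0.6930+0.4630) + (1/8)(1.0000+0.6930)
  = 0.0009 + 0.0026 + 0.0064 + 0.0183 + 0.0436 + 0.0879 + 0.1445 + 0.2116 = 0.5158
G = 1 − 0.5158 = 0.4842

0.484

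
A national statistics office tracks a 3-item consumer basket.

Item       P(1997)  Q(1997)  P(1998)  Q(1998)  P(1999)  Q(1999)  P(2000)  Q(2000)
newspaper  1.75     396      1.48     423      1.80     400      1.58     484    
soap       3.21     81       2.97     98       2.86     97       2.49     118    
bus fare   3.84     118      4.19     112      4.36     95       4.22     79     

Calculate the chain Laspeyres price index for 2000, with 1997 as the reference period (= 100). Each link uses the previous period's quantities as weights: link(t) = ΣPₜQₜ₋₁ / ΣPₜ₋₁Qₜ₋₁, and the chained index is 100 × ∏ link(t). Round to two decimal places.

Link 1997→1998:
ΣP(1998)Q(1997) = 1.48×396 + 2.97×81 + 4.19×118 = 586.08 + 240.57 + 494.42 = 1321.07
ΣP(1997)Q(1997) = 1.75×396 + 3.21×81 + 3.84×118 = 693 + 260.01 + 453.12 = 1406.13
link = 1321.07/1406.13 = 0.939508
Link 1998→1999:
ΣP(1999)Q(1998) = 1.80×423 + 2.86×98 + 4.36×112 = 761.4 + 280.28 + 488.32 = 1530
ΣP(1998)Q(1998) = 1.48×423 + 2.97×98 + 4.19×112 = 626.04 + 291.06 + 469.28 = 1386.38
link = 1530/1386.38 = 1.103594
Link 1999→2000:
ΣP(2000)Q(1999) = 1.58×400 + 2.49×97 + 4.22×95 = 632 + 241.53 + 400.9 = 1274.43
ΣP(1999)Q(1999) = 1.80×400 + 2.86×97 + 4.36×95 = 720 + 277.42 + 414.2 = 1411.62
link = 1274.43/1411.62 = 0.902814
Chained index = 100 × 0.939508 × 1.103594 × 0.902814 = 93.6069

93.61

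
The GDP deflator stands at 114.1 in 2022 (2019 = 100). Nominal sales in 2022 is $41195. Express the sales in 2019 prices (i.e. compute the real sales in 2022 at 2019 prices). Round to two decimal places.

36104.29

Real = Nominal ÷ (Index/100) = 41195 ÷ (114.1/100)
     = 41195 ÷ 1.141 = 36104.2945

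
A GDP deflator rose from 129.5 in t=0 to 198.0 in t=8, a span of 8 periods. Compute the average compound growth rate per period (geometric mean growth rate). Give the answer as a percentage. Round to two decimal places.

Growth factor = (198.0/129.5)^(1/8) = (1.528958)^(1/8) = 1.054507
Growth rate = 1.054507 − 1 = 0.054507 = 5.4507%

5.45%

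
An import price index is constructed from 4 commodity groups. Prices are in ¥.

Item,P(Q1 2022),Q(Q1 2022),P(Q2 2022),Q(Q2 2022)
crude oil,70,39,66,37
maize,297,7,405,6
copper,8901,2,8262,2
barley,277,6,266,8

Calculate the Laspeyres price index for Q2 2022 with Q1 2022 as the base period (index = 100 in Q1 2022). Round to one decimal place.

96.9

Laspeyres price index uses base-period quantities as weights.
ΣP(Q2 2022)·Q(Q1 2022) = 66×39 + 405×7 + 8262×2 + 266×6 = 2574 + 2835 + 16524 + 1596 = 23529
ΣP(Q1 2022)·Q(Q1 2022) = 70×39 + 297×7 + 8901×2 + 277×6 = 2730 + 2079 + 17802 + 1662 = 24273
Index = 23529 / 24273 × 100 = 96.9349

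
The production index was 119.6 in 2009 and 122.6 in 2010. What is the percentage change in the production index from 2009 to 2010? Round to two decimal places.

Change = (122.6 − 119.6) / 119.6 × 100
       = 3.0 / 119.6 × 100 = 2.5084%

2.51%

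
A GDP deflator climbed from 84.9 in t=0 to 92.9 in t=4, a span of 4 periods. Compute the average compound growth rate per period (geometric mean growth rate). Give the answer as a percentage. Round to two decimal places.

Growth factor = (92.9/84.9)^(1/4) = (1.094229)^(1/4) = 1.022768
Growth rate = 1.022768 − 1 = 0.022768 = 2.2768%

2.28%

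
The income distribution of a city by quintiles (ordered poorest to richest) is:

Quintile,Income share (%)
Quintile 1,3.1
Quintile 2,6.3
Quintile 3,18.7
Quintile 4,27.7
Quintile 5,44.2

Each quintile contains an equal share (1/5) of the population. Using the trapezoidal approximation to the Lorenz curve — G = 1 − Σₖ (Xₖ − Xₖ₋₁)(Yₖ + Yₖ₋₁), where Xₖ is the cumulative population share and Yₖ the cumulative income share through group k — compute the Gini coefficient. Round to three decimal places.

Cumulative income shares Yₖ: 0.0310, 0.0940, 0.2810, 0.5580, 1.0000
Σ (Xₖ−Xₖ₋₁)(Yₖ+Yₖ₋₁) = (1/5)(0.0310+0.0000) + (1/5)(0.0940+0.0310) + (1/5)(0.2810+0.0940) + (1/5)(0.5580+0.2810) + (1/5)(1.0000+0.5580)
  = 0.0062 + 0.0250 + 0.0750 + 0.1678 + 0.3116 = 0.5856
G = 1 − 0.5856 = 0.4144

0.414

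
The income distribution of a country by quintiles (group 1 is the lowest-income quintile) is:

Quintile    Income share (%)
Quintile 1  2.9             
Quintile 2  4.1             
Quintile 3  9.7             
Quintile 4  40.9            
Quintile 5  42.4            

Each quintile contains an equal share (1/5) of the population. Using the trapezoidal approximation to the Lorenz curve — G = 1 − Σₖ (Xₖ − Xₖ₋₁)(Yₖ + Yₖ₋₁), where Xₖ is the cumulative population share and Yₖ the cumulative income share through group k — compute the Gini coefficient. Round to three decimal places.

0.463

Cumulative income shares Yₖ: 0.0290, 0.0700, 0.1670, 0.5760, 1.0000
Σ (Xₖ−Xₖ₋₁)(Yₖ+Yₖ₋₁) = (1/5)(0.0290+0.0000) + (1/5)(0.0700+0.0290) + (1/5)(0.1670+0.0700) + (1/5)(0.5760+0.1670) + (1/5)(1.0000+0.5760)
  = 0.0058 + 0.0198 + 0.0474 + 0.1486 + 0.3152 = 0.5368
G = 1 − 0.5368 = 0.4632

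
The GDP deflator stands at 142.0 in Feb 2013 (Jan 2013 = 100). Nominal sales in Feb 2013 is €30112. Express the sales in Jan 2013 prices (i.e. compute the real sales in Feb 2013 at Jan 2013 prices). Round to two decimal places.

21205.63

Real = Nominal ÷ (Index/100) = 30112 ÷ (142.0/100)
     = 30112 ÷ 1.420 = 21205.6338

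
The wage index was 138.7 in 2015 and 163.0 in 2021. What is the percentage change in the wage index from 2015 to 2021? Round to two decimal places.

Change = (163.0 − 138.7) / 138.7 × 100
       = 24.3 / 138.7 × 100 = 17.5198%

17.52%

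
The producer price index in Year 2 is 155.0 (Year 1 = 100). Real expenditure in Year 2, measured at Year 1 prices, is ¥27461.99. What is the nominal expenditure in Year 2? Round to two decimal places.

Nominal = Real × (Index/100) = 27461.99 × (155.0/100)
        = 27461.99 × 1.550 = 42566.0845

42566.08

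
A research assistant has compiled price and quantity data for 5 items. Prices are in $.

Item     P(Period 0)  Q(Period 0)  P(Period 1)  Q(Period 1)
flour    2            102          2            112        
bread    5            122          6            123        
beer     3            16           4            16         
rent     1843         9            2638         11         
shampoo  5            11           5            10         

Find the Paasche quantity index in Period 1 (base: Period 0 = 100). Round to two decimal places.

Paasche quantity index uses current-period prices as weights.
ΣP(Period 1)·Q(Period 1) = 2×112 + 6×123 + 4×16 + 2638×11 + 5×10 = 224 + 738 + 64 + 29018 + 50 = 30094
ΣP(Period 1)·Q(Period 0) = 2×102 + 6×122 + 4×16 + 2638×9 + 5×11 = 204 + 732 + 64 + 23742 + 55 = 24797
Index = 30094 / 24797 × 100 = 121.3615

121.36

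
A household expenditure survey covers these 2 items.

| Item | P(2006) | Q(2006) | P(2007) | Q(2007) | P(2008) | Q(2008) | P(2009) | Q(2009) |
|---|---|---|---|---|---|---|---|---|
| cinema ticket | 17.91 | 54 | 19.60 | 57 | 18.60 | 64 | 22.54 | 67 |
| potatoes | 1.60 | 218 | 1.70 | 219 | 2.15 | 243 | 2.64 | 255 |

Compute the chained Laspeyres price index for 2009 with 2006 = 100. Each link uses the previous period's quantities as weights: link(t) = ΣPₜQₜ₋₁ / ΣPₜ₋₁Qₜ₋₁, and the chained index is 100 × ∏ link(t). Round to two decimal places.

Link 2006→2007:
ΣP(2007)Q(2006) = 19.60×54 + 1.70×218 = 1058.4 + 370.6 = 1429
ΣP(2006)Q(2006) = 17.91×54 + 1.60×218 = 967.14 + 348.8 = 1315.94
link = 1429/1315.94 = 1.085916
Link 2007→2008:
ΣP(2008)Q(2007) = 18.60×57 + 2.15×219 = 1060.2 + 470.85 = 1531.05
ΣP(2007)Q(2007) = 19.60×57 + 1.70×219 = 1117.2 + 372.3 = 1489.5
link = 1531.05/1489.5 = 1.027895
Link 2008→2009:
ΣP(2009)Q(2008) = 22.54×64 + 2.64×243 = 1442.56 + 641.52 = 2084.08
ΣP(2008)Q(2008) = 18.60×64 + 2.15×243 = 1190.4 + 522.45 = 1712.85
link = 2084.08/1712.85 = 1.216732
Chained index = 100 × 1.085916 × 1.027895 × 1.216732 = 135.8126

135.81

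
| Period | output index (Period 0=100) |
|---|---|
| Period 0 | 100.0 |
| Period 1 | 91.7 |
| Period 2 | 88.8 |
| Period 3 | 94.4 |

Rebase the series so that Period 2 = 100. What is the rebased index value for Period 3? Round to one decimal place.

Rebased(Period 3) = 94.4 / 88.8 × 100 = 106.3063

106.3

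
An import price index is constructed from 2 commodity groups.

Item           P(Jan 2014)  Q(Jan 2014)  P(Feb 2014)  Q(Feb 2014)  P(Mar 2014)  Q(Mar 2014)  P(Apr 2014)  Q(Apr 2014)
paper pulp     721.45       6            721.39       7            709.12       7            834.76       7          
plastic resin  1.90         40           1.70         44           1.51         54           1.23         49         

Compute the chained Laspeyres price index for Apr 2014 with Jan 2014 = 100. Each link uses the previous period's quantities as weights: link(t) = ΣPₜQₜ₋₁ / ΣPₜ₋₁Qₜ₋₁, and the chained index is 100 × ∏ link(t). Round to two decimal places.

Link Jan 2014→Feb 2014:
ΣP(Feb 2014)Q(Jan 2014) = 721.39×6 + 1.70×40 = 4328.34 + 68 = 4396.34
ΣP(Jan 2014)Q(Jan 2014) = 721.45×6 + 1.90×40 = 4328.7 + 76 = 4404.7
link = 4396.34/4404.7 = 0.998102
Link Feb 2014→Mar 2014:
ΣP(Mar 2014)Q(Feb 2014) = 709.12×7 + 1.51×44 = 4963.84 + 66.44 = 5030.28
ΣP(Feb 2014)Q(Feb 2014) = 721.39×7 + 1.70×44 = 5049.73 + 74.8 = 5124.53
link = 5030.28/5124.53 = 0.981608
Link Mar 2014→Apr 2014:
ΣP(Apr 2014)Q(Mar 2014) = 834.76×7 + 1.23×54 = 5843.32 + 66.42 = 5909.74
ΣP(Mar 2014)Q(Mar 2014) = 709.12×7 + 1.51×54 = 4963.84 + 81.54 = 5045.38
link = 5909.74/5045.38 = 1.171317
Chained index = 100 × 0.998102 × 0.981608 × 1.171317 = 114.7592

114.76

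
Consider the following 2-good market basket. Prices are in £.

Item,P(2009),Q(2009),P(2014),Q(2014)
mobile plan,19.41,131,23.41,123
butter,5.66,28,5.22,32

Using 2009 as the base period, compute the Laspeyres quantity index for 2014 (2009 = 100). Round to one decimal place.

95.1

Laspeyres quantity index uses base-period prices as weights.
ΣP(2009)·Q(2014) = 19.41×123 + 5.66×32 = 2387.43 + 181.12 = 2568.55
ΣP(2009)·Q(2009) = 19.41×131 + 5.66×28 = 2542.71 + 158.48 = 2701.19
Index = 2568.55 / 2701.19 × 100 = 95.0896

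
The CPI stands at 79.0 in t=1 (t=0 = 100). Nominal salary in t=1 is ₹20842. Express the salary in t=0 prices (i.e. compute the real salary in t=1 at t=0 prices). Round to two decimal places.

Real = Nominal ÷ (Index/100) = 20842 ÷ (79.0/100)
     = 20842 ÷ 0.790 = 26382.2785

26382.28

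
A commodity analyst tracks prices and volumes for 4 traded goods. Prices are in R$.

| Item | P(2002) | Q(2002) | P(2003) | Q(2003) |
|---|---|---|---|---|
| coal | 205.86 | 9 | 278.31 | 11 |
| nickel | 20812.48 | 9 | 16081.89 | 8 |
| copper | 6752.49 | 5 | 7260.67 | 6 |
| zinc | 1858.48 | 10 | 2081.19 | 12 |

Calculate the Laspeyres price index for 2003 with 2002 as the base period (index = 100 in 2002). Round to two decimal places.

84.62

Laspeyres price index uses base-period quantities as weights.
ΣP(2003)·Q(2002) = 278.31×9 + 16081.89×9 + 7260.67×5 + 2081.19×10 = 2504.79 + 144737.01 + 36303.35 + 20811.9 = 204357.05
ΣP(2002)·Q(2002) = 205.86×9 + 20812.48×9 + 6752.49×5 + 1858.48×10 = 1852.74 + 187312.32 + 33762.45 + 18584.8 = 241512.31
Index = 204357.05 / 241512.31 × 100 = 84.6156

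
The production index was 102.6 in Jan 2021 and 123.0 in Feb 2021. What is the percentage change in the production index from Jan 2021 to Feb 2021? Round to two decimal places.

19.88%

Change = (123.0 − 102.6) / 102.6 × 100
       = 20.4 / 102.6 × 100 = 19.8830%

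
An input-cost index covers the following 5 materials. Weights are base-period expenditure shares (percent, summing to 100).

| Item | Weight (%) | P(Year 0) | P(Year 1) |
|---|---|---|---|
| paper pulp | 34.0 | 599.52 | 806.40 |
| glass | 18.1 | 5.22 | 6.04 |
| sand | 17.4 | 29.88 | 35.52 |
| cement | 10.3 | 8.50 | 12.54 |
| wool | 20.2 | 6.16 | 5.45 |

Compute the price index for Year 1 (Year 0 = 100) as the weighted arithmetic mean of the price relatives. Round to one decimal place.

paper pulp: 34.0 × (806.40/599.52) = 34.0 × 1.345076 = 45.7326
glass: 18.1 × (6.04/5.22) = 18.1 × 1.157088 = 20.9433
sand: 17.4 × (35.52/29.88) = 17.4 × 1.188755 = 20.6843
cement: 10.3 × (12.54/8.50) = 10.3 × 1.475294 = 15.1955
wool: 20.2 × (5.45/6.16) = 20.2 × 0.884740 = 17.8718
Index = Σ wᵢ·(p₁ᵢ/p₀ᵢ) = 45.7326 + 20.9433 + 20.6843 + 15.1955 + 17.8718 = 120.4275

120.4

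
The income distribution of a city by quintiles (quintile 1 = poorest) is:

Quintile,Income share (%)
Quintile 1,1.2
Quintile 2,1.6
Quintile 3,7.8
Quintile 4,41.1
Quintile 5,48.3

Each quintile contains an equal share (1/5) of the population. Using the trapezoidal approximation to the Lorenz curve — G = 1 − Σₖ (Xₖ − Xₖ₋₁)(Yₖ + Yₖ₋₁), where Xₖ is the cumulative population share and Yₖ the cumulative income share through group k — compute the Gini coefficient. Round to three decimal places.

0.535

Cumulative income shares Yₖ: 0.0120, 0.0280, 0.1060, 0.5170, 1.0000
Σ (Xₖ−Xₖ₋₁)(Yₖ+Yₖ₋₁) = (1/5)(0.0120+0.0000) + (1/5)(0.0280+0.0120) + (1/5)(0.1060+0.0280) + (1/5)(0.5170+0.1060) + (1/5)(1.0000+0.5170)
  = 0.0024 + 0.0080 + 0.0268 + 0.1246 + 0.3034 = 0.4652
G = 1 − 0.4652 = 0.5348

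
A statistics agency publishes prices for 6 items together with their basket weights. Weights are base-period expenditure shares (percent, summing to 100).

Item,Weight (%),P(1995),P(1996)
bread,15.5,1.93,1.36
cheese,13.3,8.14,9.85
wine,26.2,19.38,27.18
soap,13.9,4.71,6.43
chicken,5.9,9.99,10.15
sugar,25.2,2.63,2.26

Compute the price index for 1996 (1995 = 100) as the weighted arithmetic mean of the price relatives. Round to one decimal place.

bread: 15.5 × (1.36/1.93) = 15.5 × 0.704663 = 10.9223
cheese: 13.3 × (9.85/8.14) = 13.3 × 1.210074 = 16.0940
wine: 26.2 × (27.18/19.38) = 26.2 × 1.402477 = 36.7449
soap: 13.9 × (6.43/4.71) = 13.9 × 1.365180 = 18.9760
chicken: 5.9 × (10.15/9.99) = 5.9 × 1.016016 = 5.9945
sugar: 25.2 × (2.26/2.63) = 25.2 × 0.859316 = 21.6548
Index = Σ wᵢ·(p₁ᵢ/p₀ᵢ) = 10.9223 + 16.0940 + 36.7449 + 18.9760 + 5.9945 + 21.6548 = 110.3864

110.4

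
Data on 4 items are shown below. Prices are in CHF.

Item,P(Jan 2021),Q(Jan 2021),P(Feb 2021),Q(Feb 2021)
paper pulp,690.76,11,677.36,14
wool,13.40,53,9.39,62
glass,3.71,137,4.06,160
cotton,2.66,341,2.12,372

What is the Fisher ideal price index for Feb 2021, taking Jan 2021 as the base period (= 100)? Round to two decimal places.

Laspeyres component (base-period weights):
ΣP(Feb 2021)Q(Jan 2021) = 677.36×11 + 9.39×53 + 4.06×137 + 2.12×341 = 7450.96 + 497.67 + 556.22 + 722.92 = 9227.77
ΣP(Jan 2021)Q(Jan 2021) = 690.76×11 + 13.40×53 + 3.71×137 + 2.66×341 = 7598.36 + 710.2 + 508.27 + 907.06 = 9723.89
L = 9227.77 / 9723.89 × 100 = 94.8979
Paasche component (current-period weights):
ΣP(Feb 2021)Q(Feb 2021) = 677.36×14 + 9.39×62 + 4.06×160 + 2.12×372 = 9483.04 + 582.18 + 649.6 + 788.64 = 11503.46
ΣP(Jan 2021)Q(Feb 2021) = 690.76×14 + 13.40×62 + 3.71×160 + 2.66×372 = 9670.64 + 830.8 + 593.6 + 989.52 = 12084.56
P = 11503.46 / 12084.56 × 100 = 95.1914
Fisher = √(L × P) = √(94.8979 × 95.1914) = 95.0445

95.04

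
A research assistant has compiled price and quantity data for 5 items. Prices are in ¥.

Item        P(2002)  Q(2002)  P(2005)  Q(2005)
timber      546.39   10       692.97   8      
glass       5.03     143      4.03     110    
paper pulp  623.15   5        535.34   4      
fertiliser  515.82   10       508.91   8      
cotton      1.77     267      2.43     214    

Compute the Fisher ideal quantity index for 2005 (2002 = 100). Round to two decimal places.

Laspeyres component (base-period weights):
ΣP(2002)Q(2005) = 546.39×8 + 5.03×110 + 623.15×4 + 515.82×8 + 1.77×214 = 4371.12 + 553.3 + 2492.6 + 4126.56 + 378.78 = 11922.36
ΣP(2002)Q(2002) = 546.39×10 + 5.03×143 + 623.15×5 + 515.82×10 + 1.77×267 = 5463.9 + 719.29 + 3115.75 + 5158.2 + 472.59 = 14929.73
L = 11922.36 / 14929.73 × 100 = 79.8565
Paasche component (current-period weights):
ΣP(2005)Q(2005) = 692.97×8 + 4.03×110 + 535.34×4 + 508.91×8 + 2.43×214 = 5543.76 + 443.3 + 2141.36 + 4071.28 + 520.02 = 12719.72
ΣP(2005)Q(2002) = 692.97×10 + 4.03×143 + 535.34×5 + 508.91×10 + 2.43×267 = 6929.7 + 576.29 + 2676.7 + 5089.1 + 648.81 = 15920.6
P = 12719.72 / 15920.6 × 100 = 79.8947
Fisher = √(L × P) = √(79.8565 × 79.8947) = 79.8756

79.88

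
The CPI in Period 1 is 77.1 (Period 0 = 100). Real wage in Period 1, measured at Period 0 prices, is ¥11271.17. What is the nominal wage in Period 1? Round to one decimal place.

Nominal = Real × (Index/100) = 11271.17 × (77.1/100)
        = 11271.17 × 0.771 = 8690.0721

8690.1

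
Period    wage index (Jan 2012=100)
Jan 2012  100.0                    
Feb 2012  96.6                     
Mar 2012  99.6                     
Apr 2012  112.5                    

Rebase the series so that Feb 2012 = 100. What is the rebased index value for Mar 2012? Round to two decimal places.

Rebased(Mar 2012) = 99.6 / 96.6 × 100 = 103.1056

103.11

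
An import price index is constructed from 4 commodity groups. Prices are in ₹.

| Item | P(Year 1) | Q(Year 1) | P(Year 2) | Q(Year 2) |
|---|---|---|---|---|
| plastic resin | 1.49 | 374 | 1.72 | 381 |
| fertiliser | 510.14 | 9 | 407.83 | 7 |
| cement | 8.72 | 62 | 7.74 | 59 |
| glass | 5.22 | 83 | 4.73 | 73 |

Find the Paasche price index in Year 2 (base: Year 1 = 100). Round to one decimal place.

85.7

Paasche price index uses current-period quantities as weights.
ΣP(Year 2)·Q(Year 2) = 1.72×381 + 407.83×7 + 7.74×59 + 4.73×73 = 655.32 + 2854.81 + 456.66 + 345.29 = 4312.08
ΣP(Year 1)·Q(Year 2) = 1.49×381 + 510.14×7 + 8.72×59 + 5.22×73 = 567.69 + 3570.98 + 514.48 + 381.06 = 5034.21
Index = 4312.08 / 5034.21 × 100 = 85.6555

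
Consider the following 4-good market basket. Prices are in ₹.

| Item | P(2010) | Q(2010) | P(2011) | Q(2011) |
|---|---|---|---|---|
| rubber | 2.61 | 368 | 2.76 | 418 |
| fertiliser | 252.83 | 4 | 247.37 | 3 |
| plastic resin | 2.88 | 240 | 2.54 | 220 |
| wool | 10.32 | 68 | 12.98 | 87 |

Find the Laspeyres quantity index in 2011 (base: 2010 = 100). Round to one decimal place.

Laspeyres quantity index uses base-period prices as weights.
ΣP(2010)·Q(2011) = 2.61×418 + 252.83×3 + 2.88×220 + 10.32×87 = 1090.98 + 758.49 + 633.6 + 897.84 = 3380.91
ΣP(2010)·Q(2010) = 2.61×368 + 252.83×4 + 2.88×240 + 10.32×68 = 960.48 + 1011.32 + 691.2 + 701.76 = 3364.76
Index = 3380.91 / 3364.76 × 100 = 100.4800

100.5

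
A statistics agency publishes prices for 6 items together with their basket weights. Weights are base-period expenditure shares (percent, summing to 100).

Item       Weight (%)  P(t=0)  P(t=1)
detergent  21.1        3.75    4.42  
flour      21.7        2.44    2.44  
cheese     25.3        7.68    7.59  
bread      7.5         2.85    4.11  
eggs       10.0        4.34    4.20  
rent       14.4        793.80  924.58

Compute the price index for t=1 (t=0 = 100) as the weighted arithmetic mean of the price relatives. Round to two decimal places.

108.84

detergent: 21.1 × (4.42/3.75) = 21.1 × 1.178667 = 24.8699
flour: 21.7 × (2.44/2.44) = 21.7 × 1.000000 = 21.7000
cheese: 25.3 × (7.59/7.68) = 25.3 × 0.988281 = 25.0035
bread: 7.5 × (4.11/2.85) = 7.5 × 1.442105 = 10.8158
eggs: 10.0 × (4.20/4.34) = 10.0 × 0.967742 = 9.6774
rent: 14.4 × (924.58/793.80) = 14.4 × 1.164752 = 16.7724
Index = Σ wᵢ·(p₁ᵢ/p₀ᵢ) = 24.8699 + 21.7000 + 25.0035 + 10.8158 + 9.6774 + 16.7724 = 108.8390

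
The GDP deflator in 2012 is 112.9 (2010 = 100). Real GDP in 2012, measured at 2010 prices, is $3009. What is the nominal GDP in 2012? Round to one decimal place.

Nominal = Real × (Index/100) = 3009 × (112.9/100)
        = 3009 × 1.129 = 3397.1610

3397.2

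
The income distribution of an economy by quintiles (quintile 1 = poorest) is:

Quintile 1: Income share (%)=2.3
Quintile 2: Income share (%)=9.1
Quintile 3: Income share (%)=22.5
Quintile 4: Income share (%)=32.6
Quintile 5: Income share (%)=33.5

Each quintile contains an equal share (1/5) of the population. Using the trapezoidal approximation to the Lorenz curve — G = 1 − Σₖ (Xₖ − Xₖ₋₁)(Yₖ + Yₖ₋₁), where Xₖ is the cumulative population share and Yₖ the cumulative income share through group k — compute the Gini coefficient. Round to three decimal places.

0.344

Cumulative income shares Yₖ: 0.0230, 0.1140, 0.3390, 0.6650, 1.0000
Σ (Xₖ−Xₖ₋₁)(Yₖ+Yₖ₋₁) = (1/5)(0.0230+0.0000) + (1/5)(0.1140+0.0230) + (1/5)(0.3390+0.1140) + (1/5)(0.6650+0.3390) + (1/5)(1.0000+0.6650)
  = 0.0046 + 0.0274 + 0.0906 + 0.2008 + 0.3330 = 0.6564
G = 1 − 0.6564 = 0.3436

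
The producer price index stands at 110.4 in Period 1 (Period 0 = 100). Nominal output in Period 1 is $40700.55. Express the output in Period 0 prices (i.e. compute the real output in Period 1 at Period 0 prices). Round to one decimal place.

Real = Nominal ÷ (Index/100) = 40700.55 ÷ (110.4/100)
     = 40700.55 ÷ 1.104 = 36866.4402

36866.4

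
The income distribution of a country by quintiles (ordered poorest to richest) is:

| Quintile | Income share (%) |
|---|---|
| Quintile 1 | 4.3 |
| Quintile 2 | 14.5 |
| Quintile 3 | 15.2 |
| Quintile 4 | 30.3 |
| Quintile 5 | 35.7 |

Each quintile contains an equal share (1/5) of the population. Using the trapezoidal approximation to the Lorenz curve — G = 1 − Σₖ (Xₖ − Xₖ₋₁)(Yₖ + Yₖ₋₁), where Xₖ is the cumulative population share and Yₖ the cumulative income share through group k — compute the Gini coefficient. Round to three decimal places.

Cumulative income shares Yₖ: 0.0430, 0.1880, 0.3400, 0.6430, 1.0000
Σ (Xₖ−Xₖ₋₁)(Yₖ+Yₖ₋₁) = (1/5)(0.0430+0.0000) + (1/5)(0.1880+0.0430) + (1/5)(0.3400+0.1880) + (1/5)(0.6430+0.3400) + (1/5)(1.0000+0.6430)
  = 0.0086 + 0.0462 + 0.1056 + 0.1966 + 0.3286 = 0.6856
G = 1 − 0.6856 = 0.3144

0.314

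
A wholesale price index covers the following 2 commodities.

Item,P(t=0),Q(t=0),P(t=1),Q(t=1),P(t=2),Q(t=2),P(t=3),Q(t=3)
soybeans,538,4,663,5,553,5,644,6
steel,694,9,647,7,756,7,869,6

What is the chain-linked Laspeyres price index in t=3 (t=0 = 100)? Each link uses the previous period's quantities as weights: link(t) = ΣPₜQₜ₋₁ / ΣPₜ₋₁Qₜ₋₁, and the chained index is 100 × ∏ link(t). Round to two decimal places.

Link t=0→t=1:
ΣP(t=1)Q(t=0) = 663×4 + 647×9 = 2652 + 5823 = 8475
ΣP(t=0)Q(t=0) = 538×4 + 694×9 = 2152 + 6246 = 8398
link = 8475/8398 = 1.009169
Link t=1→t=2:
ΣP(t=2)Q(t=1) = 553×5 + 756×7 = 2765 + 5292 = 8057
ΣP(t=1)Q(t=1) = 663×5 + 647×7 = 3315 + 4529 = 7844
link = 8057/7844 = 1.027155
Link t=2→t=3:
ΣP(t=3)Q(t=2) = 644×5 + 869×7 = 3220 + 6083 = 9303
ΣP(t=2)Q(t=2) = 553×5 + 756×7 = 2765 + 5292 = 8057
link = 9303/8057 = 1.154648
Chained index = 100 × 1.009169 × 1.027155 × 1.154648 = 119.6876

119.69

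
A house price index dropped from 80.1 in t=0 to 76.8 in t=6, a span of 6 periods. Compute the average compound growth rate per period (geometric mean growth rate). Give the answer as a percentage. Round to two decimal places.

-0.70%

Growth factor = (76.8/80.1)^(1/6) = (0.958801)^(1/6) = 0.993013
Growth rate = 0.993013 − 1 = -0.006987 = -0.6987%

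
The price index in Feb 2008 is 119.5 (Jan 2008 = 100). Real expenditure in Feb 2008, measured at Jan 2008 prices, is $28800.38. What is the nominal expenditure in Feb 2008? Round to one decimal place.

Nominal = Real × (Index/100) = 28800.38 × (119.5/100)
        = 28800.38 × 1.195 = 34416.4541

34416.5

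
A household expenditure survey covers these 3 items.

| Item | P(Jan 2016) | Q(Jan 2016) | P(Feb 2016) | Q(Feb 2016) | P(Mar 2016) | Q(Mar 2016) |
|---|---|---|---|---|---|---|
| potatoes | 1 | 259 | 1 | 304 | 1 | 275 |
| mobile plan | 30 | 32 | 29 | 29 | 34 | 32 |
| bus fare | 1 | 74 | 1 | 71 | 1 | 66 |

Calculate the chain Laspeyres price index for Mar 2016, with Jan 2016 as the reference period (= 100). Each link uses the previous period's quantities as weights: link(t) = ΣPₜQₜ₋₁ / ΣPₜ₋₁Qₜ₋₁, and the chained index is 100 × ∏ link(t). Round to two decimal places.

Link Jan 2016→Feb 2016:
ΣP(Feb 2016)Q(Jan 2016) = 1×259 + 29×32 + 1×74 = 259 + 928 + 74 = 1261
ΣP(Jan 2016)Q(Jan 2016) = 1×259 + 30×32 + 1×74 = 259 + 960 + 74 = 1293
link = 1261/1293 = 0.975251
Link Feb 2016→Mar 2016:
ΣP(Mar 2016)Q(Feb 2016) = 1×304 + 34×29 + 1×71 = 304 + 986 + 71 = 1361
ΣP(Feb 2016)Q(Feb 2016) = 1×304 + 29×29 + 1×71 = 304 + 841 + 71 = 1216
link = 1361/1216 = 1.119243
Chained index = 100 × 0.975251 × 1.119243 = 109.1544

109.15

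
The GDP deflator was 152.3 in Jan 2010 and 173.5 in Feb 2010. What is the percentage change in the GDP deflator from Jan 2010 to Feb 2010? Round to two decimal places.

13.92%

Change = (173.5 − 152.3) / 152.3 × 100
       = 21.2 / 152.3 × 100 = 13.9199%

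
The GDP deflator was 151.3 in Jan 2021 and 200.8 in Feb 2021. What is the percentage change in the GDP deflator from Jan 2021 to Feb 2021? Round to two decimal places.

32.72%

Change = (200.8 − 151.3) / 151.3 × 100
       = 49.5 / 151.3 × 100 = 32.7165%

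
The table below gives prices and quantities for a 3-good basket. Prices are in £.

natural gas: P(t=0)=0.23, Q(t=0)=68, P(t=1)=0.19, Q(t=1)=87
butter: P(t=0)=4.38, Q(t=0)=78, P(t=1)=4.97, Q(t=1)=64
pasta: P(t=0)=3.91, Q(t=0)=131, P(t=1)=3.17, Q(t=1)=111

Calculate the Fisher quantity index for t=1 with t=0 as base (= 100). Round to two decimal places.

Laspeyres component (base-period weights):
ΣP(t=0)Q(t=1) = 0.23×87 + 4.38×64 + 3.91×111 = 20.01 + 280.32 + 434.01 = 734.34
ΣP(t=0)Q(t=0) = 0.23×68 + 4.38×78 + 3.91×131 = 15.64 + 341.64 + 512.21 = 869.49
L = 734.34 / 869.49 × 100 = 84.4564
Paasche component (current-period weights):
ΣP(t=1)Q(t=1) = 0.19×87 + 4.97×64 + 3.17×111 = 16.53 + 318.08 + 351.87 = 686.48
ΣP(t=1)Q(t=0) = 0.19×68 + 4.97×78 + 3.17×131 = 12.92 + 387.66 + 415.27 = 815.85
P = 686.48 / 815.85 × 100 = 84.1429
Fisher = √(L × P) = √(84.4564 × 84.1429) = 84.2995

84.30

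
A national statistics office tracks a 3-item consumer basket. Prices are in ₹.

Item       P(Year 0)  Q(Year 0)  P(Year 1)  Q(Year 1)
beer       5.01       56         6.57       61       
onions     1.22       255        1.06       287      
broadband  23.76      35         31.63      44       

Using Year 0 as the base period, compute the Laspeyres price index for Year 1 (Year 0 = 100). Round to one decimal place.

Laspeyres price index uses base-period quantities as weights.
ΣP(Year 1)·Q(Year 0) = 6.57×56 + 1.06×255 + 31.63×35 = 367.92 + 270.3 + 1107.05 = 1745.27
ΣP(Year 0)·Q(Year 0) = 5.01×56 + 1.22×255 + 23.76×35 = 280.56 + 311.1 + 831.6 = 1423.26
Index = 1745.27 / 1423.26 × 100 = 122.6248

122.6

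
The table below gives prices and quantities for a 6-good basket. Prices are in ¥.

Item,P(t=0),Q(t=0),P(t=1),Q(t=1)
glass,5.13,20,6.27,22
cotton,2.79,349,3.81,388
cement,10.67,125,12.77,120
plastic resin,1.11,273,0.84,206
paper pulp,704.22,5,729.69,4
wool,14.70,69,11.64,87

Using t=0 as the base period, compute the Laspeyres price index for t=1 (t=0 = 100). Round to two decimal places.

Laspeyres price index uses base-period quantities as weights.
ΣP(t=1)·Q(t=0) = 6.27×20 + 3.81×349 + 12.77×125 + 0.84×273 + 729.69×5 + 11.64×69 = 125.4 + 1329.69 + 1596.25 + 229.32 + 3648.45 + 803.16 = 7732.27
ΣP(t=0)·Q(t=0) = 5.13×20 + 2.79×349 + 10.67×125 + 1.11×273 + 704.22×5 + 14.70×69 = 102.6 + 973.71 + 1333.75 + 303.03 + 3521.1 + 1014.3 = 7248.49
Index = 7732.27 / 7248.49 × 100 = 106.6742

106.67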